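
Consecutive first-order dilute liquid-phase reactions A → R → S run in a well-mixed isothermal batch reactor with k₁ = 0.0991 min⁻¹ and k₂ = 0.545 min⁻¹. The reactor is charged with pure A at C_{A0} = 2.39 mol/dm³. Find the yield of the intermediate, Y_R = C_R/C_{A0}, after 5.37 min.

Solving the coupled first-order balances gives C_R(t) = [k₁/(k₂−k₁)]·C_{A0}·(e^(−k₁t) − e^(−k₂t)).
e^(−k₁t) = e^(−0.0991×5.37) = e^(−0.5322) = 0.5873; e^(−k₂t) = e^(−2.927) = 0.05358.
C_R = 0.0991×2.39/(0.545−0.0991) × (0.5873−0.05358) = 0.5312×0.5338 = 0.2835 mol/dm³.
Y_R = C_R/C_{A0} = 0.2835/2.39 = 0.119.

0.119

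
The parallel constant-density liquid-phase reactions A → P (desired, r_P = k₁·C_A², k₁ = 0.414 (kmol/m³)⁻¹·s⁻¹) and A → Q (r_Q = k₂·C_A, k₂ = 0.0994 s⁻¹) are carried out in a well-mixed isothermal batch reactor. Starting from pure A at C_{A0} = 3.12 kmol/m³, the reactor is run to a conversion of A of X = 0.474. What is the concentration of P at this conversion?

1.34 kmol/m³

C_A = C_{A0}(1−X) = 1.641 kmol/m³.
Along a PFR/batch, dC_Q/dC_A = −r_Q/(r_P+r_Q) = −k₂/(k₂+k₁·C_A).
Integrating from C_{A0} to C_A: C_Q = (0.0994/0.414)·ln[(0.0994+0.414·3.12)/(0.0994+0.414·1.64)] = 0.2401·ln(1.391/0.7788) = 0.1393 kmol/m³.
Then C_P = (C_{A0}−C_A) − C_Q = 1.479 − 0.1393 = 1.340 kmol/m³.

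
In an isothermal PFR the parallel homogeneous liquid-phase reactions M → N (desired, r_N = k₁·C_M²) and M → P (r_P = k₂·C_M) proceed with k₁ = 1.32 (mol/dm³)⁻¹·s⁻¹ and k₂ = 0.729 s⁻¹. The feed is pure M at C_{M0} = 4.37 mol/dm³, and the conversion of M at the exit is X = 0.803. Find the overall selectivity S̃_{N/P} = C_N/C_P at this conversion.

C_M = C_{M0}(1−X) = 0.8609 mol/dm³.
Along a PFR/batch, dC_P/dC_M = −r_P/(r_N+r_P) = −k₂/(k₂+k₁·C_M).
Integrating from C_{M0} to C_M: C_P = (0.729/1.32)·ln[(0.729+1.32·4.37)/(0.729+1.32·0.861)] = 0.5523·ln(6.497/1.865) = 0.6892 mol/dm³.
Then C_N = (C_{M0}−C_M) − C_P = 3.509 − 0.6892 = 2.820 mol/dm³.
S̃_{N/P} = C_N/C_P = 2.820/0.6892 = 4.09.

4.09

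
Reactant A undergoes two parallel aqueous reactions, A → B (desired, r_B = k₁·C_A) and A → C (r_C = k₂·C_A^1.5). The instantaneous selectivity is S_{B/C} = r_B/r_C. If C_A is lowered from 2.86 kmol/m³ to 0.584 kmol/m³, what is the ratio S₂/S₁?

S_{B/C} = (k₁/k₂)·C_A^-0.5, so S₂/S₁ = (C_{A,2}/C_{A,1})^-0.5.
= (0.584/2.86)^(-0.5) = (0.2042)^(-0.5) = 2.21.
Selectivity toward B rises as C_A falls — low-concentration operation is favoured.

2.21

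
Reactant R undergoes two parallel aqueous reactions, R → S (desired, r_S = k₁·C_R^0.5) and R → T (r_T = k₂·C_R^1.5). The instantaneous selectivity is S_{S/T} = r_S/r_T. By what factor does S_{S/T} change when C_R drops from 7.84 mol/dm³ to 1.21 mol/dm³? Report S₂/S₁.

S_{S/T} = (k₁/k₂)·C_R⁻¹, so S₂/S₁ = (C_{R,2}/C_{R,1})⁻¹.
= 7.84/1.21 = 6.48.
Selectivity toward S rises as C_R falls — low-concentration operation is favoured.

6.48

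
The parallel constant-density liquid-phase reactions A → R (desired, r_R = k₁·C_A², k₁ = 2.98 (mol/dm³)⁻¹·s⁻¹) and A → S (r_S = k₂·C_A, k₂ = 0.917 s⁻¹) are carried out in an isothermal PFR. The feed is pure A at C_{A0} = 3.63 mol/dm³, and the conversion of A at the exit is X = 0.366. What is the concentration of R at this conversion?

1.20 mol/dm³

C_A = C_{A0}(1−X) = 2.301 mol/dm³.
Along a PFR/batch, dC_S/dC_A = −r_S/(r_R+r_S) = −k₂/(k₂+k₁·C_A).
Integrating from C_{A0} to C_A: C_S = (0.917/2.98)·ln[(0.917+2.98·3.63)/(0.917+2.98·2.30)] = 0.3077·ln(11.73/7.775) = 0.1267 mol/dm³.
Then C_R = (C_{A0}−C_A) − C_S = 1.329 − 0.1267 = 1.202 mol/dm³.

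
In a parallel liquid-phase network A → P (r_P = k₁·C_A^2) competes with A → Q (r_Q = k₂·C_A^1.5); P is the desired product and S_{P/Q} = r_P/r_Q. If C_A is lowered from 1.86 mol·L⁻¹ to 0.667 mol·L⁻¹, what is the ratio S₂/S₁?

S_{P/Q} = (k₁/k₂)·C_A^0.5, so S₂/S₁ = (C_{A,2}/C_{A,1})^0.5.
= (0.667/1.86)^0.5 = (0.3586)^0.5 = 0.599.
Selectivity toward P falls as C_A falls — high-concentration operation is favoured.

0.599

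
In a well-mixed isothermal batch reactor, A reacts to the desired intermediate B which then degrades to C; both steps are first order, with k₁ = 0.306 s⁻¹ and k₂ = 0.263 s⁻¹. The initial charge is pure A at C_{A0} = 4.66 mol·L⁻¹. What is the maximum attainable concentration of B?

1.85 mol·L⁻¹

Evaluating C_B at t_opt = ln(k₂/k₁)/(k₂−k₁) gives C_{B,max}/C_{A0} = (k₁/k₂)^[k₂/(k₂−k₁)].
= (0.306/0.263)^(0.263/(0.263−0.306)) = (1.163)^(-6.116) = 0.3961.
C_{B,max} = 0.3961×4.66 = 1.85 mol·L⁻¹.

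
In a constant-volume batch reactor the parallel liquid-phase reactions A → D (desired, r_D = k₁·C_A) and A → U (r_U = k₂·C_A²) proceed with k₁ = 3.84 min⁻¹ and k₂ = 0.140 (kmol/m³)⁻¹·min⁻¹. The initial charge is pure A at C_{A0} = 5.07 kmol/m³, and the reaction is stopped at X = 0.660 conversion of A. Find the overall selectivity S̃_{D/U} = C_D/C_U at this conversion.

C_A = C_{A0}(1−X) = 1.724 kmol/m³.
Along a PFR/batch, dC_D/dC_A = −r_D/(r_D+r_U) = −k₁/(k₁+k₂·C_A).
Integrating from C_{A0} to C_A: C_D = (3.84/0.140)·ln[(3.84+0.140·5.07)/(3.84+0.140·1.72)] = 27.43·ln(4.550/4.081) = 2.980 kmol/m³.
C_U = (C_{A0}−C_A)−C_D = 0.3658 kmol/m³; S̃_{D/U} = 2.980/0.3658 = 8.15.

8.15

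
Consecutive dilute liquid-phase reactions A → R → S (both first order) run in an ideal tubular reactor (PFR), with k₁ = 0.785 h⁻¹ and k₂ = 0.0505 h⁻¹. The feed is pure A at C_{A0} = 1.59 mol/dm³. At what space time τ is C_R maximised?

Setting dC_R/dτ = 0 gives τ_opt = ln(k₂/k₁)/(k₂−k₁).
= ln(0.0505/0.785)/(0.0505−0.785) = ln(0.06433)/-0.7345 = -2.744/-0.7345 = 3.74 h.

3.74 h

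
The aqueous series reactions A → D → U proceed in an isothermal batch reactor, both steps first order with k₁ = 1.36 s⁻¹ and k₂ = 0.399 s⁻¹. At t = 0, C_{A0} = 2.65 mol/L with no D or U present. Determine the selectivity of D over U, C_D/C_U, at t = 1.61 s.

1.94

For first-order series with pure A initially, C_D(t) = k₁C_{A0}/(k₂−k₁)·(e^(−k₁t) − e^(−k₂t)).
e^(−k₁t) = e^(−1.36×1.61) = e^(−2.190) = 0.1120; e^(−k₂t) = e^(−0.6424) = 0.5260.
C_D = 1.36×2.65/(0.399−1.36) × (0.1120−0.5260) = (-3.750)×(-0.4141) = 1.553 mol/L.
C_A = C_{A0}e^(−k₁t) = 0.2967 mol/L, so C_U = C_{A0}−C_A−C_D = 0.8004 mol/L; C_D/C_U = 1.94.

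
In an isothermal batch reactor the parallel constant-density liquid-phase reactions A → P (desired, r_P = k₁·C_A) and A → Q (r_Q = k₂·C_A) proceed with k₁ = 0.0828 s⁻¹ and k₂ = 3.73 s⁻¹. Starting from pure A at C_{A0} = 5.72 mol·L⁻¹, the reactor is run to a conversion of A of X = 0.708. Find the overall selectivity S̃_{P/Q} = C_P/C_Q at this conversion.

C_A = C_{A0}(1−X) = 1.670 mol·L⁻¹.
Both paths are first order in A, so the instantaneous fraction to P is constant: dC_P/d(−C_A) = k₁/(k₁+k₂) = 0.02172.
C_P = 0.02172·(C_{A0}−C_A) = 0.02172×4.050 = 0.0879 mol·L⁻¹.
C_Q = (C_{A0}−C_A)−C_P = 3.962 mol·L⁻¹; S̃_{P/Q} = 0.08795/3.962 = 0.0222.

0.0222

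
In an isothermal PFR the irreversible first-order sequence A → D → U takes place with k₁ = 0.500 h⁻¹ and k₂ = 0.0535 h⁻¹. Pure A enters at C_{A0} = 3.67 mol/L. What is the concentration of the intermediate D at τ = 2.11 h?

For first-order series with pure A initially, C_D(τ) = k₁C_{A0}/(k₂−k₁)·(e^(−k₁τ) − e^(−k₂τ)).
e^(−k₁τ) = e^(−0.500×2.11) = e^(−1.055) = 0.3482; e^(−k₂τ) = e^(−0.1129) = 0.8933.
C_D = 0.500×3.67/(0.0535−0.500) × (0.3482−0.8933) = (-4.110)×(-0.5451) = 2.240 mol/L.

2.24 mol/L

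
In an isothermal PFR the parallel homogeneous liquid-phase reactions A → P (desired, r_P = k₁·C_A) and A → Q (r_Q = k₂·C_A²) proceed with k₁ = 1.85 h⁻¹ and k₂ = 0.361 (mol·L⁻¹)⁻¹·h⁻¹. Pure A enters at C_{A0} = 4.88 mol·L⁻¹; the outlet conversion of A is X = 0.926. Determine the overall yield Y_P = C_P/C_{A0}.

0.631

C_A = C_{A0}(1−X) = 0.3611 mol·L⁻¹.
Along a PFR/batch, dC_P/dC_A = −r_P/(r_P+r_Q) = −k₁/(k₁+k₂·C_A).
Integrating from C_{A0} to C_A: C_P = (1.85/0.361)·ln[(1.85+0.361·4.88)/(1.85+0.361·0.361)] = 5.125·ln(3.612/1.980) = 3.079 mol·L⁻¹.
Y_P = C_P/C_{A0} = 3.079/4.88 = 0.631.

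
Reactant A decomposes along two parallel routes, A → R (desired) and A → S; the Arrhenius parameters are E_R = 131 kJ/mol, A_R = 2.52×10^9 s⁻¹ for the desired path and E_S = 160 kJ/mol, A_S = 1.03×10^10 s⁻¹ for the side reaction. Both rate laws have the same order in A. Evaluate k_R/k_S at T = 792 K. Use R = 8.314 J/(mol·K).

k_R/k_S = (A_R/A_S)·exp[−(E_R−E_S)/(RT)] = (A_R/A_S)·exp[(E_S−E_R)/(RT)].
(E_S−E_R)/(RT) = (160−131)×10³/(8.314×792) = 29000/6585 = 4.404.
k_R/k_S = (2.52×10^9/1.03×10^10)·exp(4.404) = 0.2447 × 81.79 = 20.0.

20.0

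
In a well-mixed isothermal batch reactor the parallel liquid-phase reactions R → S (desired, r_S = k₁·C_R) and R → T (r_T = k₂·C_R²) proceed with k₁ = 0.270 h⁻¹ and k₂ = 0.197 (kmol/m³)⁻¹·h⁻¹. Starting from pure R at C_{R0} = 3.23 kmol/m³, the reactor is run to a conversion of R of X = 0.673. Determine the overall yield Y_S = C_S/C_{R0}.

0.271

C_R = C_{R0}(1−X) = 1.056 kmol/m³.
Along a PFR/batch, dC_S/dC_R = −r_S/(r_S+r_T) = −k₁/(k₁+k₂·C_R).
Integrating from C_{R0} to C_R: C_S = (0.270/0.197)·ln[(0.270+0.197·3.23)/(0.270+0.197·1.06)] = 1.371·ln(0.9063/0.4781) = 0.8766 kmol/m³.
Y_S = C_S/C_{R0} = 0.8766/3.23 = 0.271.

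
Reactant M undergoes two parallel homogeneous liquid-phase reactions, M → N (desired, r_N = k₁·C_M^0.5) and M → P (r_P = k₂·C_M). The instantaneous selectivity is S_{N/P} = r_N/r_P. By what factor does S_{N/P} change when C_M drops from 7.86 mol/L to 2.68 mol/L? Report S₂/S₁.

S_{N/P} = (k₁/k₂)·C_M^-0.5, so S₂/S₁ = (C_{M,2}/C_{M,1})^-0.5.
= (2.68/7.86)^(-0.5) = (0.3410)^(-0.5) = 1.71.
Selectivity toward N rises as C_M falls — low-concentration operation is favoured.

1.71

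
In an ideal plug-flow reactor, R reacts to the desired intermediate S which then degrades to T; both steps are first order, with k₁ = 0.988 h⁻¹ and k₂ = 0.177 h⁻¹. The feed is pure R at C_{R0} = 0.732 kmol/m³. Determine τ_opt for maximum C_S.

2.12 h

For first-order series the maximum of C_S occurs at τ_opt = ln(k₂/k₁)/(k₂−k₁).
= ln(0.177/0.988)/(0.177−0.988) = ln(0.1791)/-0.8110 = -1.720/-0.8110 = 2.12 h.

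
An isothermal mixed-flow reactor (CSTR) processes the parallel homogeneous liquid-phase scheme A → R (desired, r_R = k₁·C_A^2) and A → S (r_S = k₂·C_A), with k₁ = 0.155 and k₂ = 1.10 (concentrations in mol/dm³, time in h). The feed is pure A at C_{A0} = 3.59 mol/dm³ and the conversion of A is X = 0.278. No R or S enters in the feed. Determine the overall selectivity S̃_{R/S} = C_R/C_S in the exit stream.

0.365

Exit C_A = C_{A0}(1−X) = 3.59×0.722 = 2.592 mol/dm³.
A CSTR operates uniformly at the exit composition, giving r_R = 1.041 and r_S = 2.851 (each k·C_A^n at C_A = 2.592).
Overall selectivity = C_R/C_S = r_Rτ/(r_Sτ) = r_R/r_S = 0.365.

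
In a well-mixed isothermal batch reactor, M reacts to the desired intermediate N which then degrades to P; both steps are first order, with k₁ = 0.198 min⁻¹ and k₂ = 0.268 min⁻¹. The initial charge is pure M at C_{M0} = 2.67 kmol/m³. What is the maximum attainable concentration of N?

Evaluating C_N at t_opt = ln(k₂/k₁)/(k₂−k₁) gives C_{N,max}/C_{M0} = (k₁/k₂)^[k₂/(k₂−k₁)].
= (0.198/0.268)^(0.268/(0.268−0.198)) = (0.7388)^(3.829) = 0.3138.
C_{N,max} = 0.3138×2.67 = 0.838 kmol/m³.

0.838 kmol/m³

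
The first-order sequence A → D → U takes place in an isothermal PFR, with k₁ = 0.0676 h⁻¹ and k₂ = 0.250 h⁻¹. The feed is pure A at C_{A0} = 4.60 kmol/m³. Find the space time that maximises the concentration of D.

7.17 h

For first-order series the maximum of C_D occurs at τ_opt = ln(k₂/k₁)/(k₂−k₁).
= ln(0.250/0.0676)/(0.250−0.0676) = ln(3.698)/0.1824 = 1.308/0.1824 = 7.17 h.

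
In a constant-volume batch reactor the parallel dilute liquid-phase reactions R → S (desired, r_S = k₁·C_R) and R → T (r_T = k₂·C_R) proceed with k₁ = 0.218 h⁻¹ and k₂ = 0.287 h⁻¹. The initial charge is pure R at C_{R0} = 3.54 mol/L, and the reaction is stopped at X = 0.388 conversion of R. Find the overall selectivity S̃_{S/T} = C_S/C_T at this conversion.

0.760

C_R = C_{R0}(1−X) = 2.166 mol/L.
Both paths are first order in R, so the instantaneous fraction to S is constant: dC_S/d(−C_R) = k₁/(k₁+k₂) = 0.4317.
C_S = 0.4317·(C_{R0}−C_R) = 0.4317×1.374 = 0.593 mol/L.
C_T = (C_{R0}−C_R)−C_S = 0.7806 mol/L; S̃_{S/T} = 0.5929/0.7806 = 0.760.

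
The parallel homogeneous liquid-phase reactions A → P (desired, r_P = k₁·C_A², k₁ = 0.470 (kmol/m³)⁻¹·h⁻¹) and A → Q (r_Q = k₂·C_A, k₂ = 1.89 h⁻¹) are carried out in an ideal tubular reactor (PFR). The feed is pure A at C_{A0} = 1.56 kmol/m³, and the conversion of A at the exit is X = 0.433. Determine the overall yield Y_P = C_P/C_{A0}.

C_A = C_{A0}(1−X) = 0.8845 kmol/m³.
Along a PFR/batch, dC_Q/dC_A = −r_Q/(r_P+r_Q) = −k₂/(k₂+k₁·C_A).
Integrating from C_{A0} to C_A: C_Q = (1.89/0.470)·ln[(1.89+0.470·1.56)/(1.89+0.470·0.885)] = 4.021·ln(2.623/2.306) = 0.5187 kmol/m³.
Then C_P = (C_{A0}−C_A) − C_Q = 0.6755 − 0.5187 = 0.1567 kmol/m³.
Y_P = C_P/C_{A0} = 0.1567/1.56 = 0.100.

0.100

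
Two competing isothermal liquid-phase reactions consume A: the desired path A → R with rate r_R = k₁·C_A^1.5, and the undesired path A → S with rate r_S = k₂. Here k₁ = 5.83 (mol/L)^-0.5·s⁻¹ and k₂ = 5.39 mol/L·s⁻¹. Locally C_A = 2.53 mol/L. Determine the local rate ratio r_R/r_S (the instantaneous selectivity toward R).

S_{R/S} = r_R/r_S = (k₁·C_A^1.5)/(k₂) = (k₁/k₂)·C_A^1.5.
= (5.83×2.530^1.5) / (5.39) = 23.46/5.390 = 4.35.

4.35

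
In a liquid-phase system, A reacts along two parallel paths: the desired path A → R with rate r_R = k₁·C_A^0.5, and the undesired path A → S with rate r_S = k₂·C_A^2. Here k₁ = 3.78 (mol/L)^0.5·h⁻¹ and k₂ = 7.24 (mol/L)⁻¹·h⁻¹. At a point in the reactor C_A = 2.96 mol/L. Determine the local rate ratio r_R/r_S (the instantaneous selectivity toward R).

S_{R/S} = r_R/r_S = (k₁·C_A^0.5)/(k₂·C_A^2) = (k₁/k₂)·C_A^-1.5.
= (3.78×2.960^0.5) / (7.24×2.960^2) = 6.503/63.43 = 0.103.

0.103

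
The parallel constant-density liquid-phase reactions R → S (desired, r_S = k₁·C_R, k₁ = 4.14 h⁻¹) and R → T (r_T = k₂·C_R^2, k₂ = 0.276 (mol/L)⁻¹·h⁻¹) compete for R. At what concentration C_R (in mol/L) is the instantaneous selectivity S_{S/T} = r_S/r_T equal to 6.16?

S_{S/T} = (k₁/k₂)·C_R⁻¹ ⇒ C_R = (S·k₂/k₁)^(-1).
= (6.16×0.276/4.14)^(-1) = (0.4107)^(-1) = 2.44 mol/L.

2.44 mol/L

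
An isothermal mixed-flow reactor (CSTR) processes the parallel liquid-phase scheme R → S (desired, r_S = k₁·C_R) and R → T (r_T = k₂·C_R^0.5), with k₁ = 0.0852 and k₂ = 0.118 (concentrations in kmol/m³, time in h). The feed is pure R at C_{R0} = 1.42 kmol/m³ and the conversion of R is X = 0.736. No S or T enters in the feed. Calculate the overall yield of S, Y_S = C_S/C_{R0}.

0.226

Exit C_R = C_{R0}(1−X) = 1.42×0.264 = 0.3749 kmol/m³.
Rates in a CSTR are evaluated at the outlet concentration: r_S = 0.0852×0.3749 = 0.03194, r_T = 0.118×0.3749^0.5 = 0.07225.
Fraction of consumed R going to S: r_S/(r_S+r_T) = 0.3066.
C_S = 0.3066·C_{R0}·X = 0.3066×1.42×0.736 = 0.320 kmol/m³; Y_S = C_S/C_{R0} = 0.226.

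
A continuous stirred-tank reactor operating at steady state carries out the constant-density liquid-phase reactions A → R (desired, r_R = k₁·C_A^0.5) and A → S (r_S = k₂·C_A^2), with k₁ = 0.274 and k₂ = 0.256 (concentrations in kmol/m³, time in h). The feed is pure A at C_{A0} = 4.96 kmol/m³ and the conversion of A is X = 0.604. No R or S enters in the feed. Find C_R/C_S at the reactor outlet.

0.389

Exit C_A = C_{A0}(1−X) = 4.96×0.396 = 1.964 kmol/m³.
In a CSTR the entire volume is at exit conditions, so r_R = 0.274×1.964^0.5 = 0.3840 and r_S = 0.256×1.964^2 = 0.9876.
Overall selectivity = C_R/C_S = r_Rτ/(r_Sτ) = r_R/r_S = 0.389.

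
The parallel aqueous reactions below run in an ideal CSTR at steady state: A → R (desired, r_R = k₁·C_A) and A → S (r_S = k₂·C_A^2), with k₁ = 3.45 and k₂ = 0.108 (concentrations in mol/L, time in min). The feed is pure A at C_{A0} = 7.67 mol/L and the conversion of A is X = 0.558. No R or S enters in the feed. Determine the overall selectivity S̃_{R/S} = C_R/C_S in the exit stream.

Exit C_A = C_{A0}(1−X) = 7.67×0.442 = 3.390 mol/L.
In a CSTR the entire volume is at exit conditions, so r_R = 3.45×3.390 = 11.70 and r_S = 0.108×3.390^2 = 1.241.
Overall selectivity = C_R/C_S = r_Rτ/(r_Sτ) = r_R/r_S = 9.42.

9.42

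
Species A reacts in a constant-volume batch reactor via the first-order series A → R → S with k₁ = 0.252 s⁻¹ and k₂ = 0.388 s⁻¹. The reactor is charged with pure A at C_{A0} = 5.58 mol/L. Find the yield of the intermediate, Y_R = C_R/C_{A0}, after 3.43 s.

Solving the coupled first-order balances gives C_R(t) = [k₁/(k₂−k₁)]·C_{A0}·(e^(−k₁t) − e^(−k₂t)).
e^(−k₁t) = e^(−0.252×3.43) = e^(−0.8644) = 0.4213; e^(−k₂t) = e^(−1.331) = 0.2643.
C_R = 0.252×5.58/(0.388−0.252) × (0.4213−0.2643) = 10.34×0.1571 = 1.624 mol/L.
Y_R = C_R/C_{A0} = 1.624/5.58 = 0.291.

0.291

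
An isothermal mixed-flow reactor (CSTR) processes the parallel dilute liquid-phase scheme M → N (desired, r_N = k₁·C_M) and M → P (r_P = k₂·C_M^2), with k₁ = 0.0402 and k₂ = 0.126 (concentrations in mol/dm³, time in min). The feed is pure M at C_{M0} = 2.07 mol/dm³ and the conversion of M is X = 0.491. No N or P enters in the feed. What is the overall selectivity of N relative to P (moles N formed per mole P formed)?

Exit C_M = C_{M0}(1−X) = 2.07×0.509 = 1.054 mol/dm³.
A CSTR operates uniformly at the exit composition, giving r_N = 0.04236 and r_P = 0.1399 (each k·C_M^n at C_M = 1.054).
Overall selectivity = C_N/C_P = r_Nτ/(r_Pτ) = r_N/r_P = 0.303.

0.303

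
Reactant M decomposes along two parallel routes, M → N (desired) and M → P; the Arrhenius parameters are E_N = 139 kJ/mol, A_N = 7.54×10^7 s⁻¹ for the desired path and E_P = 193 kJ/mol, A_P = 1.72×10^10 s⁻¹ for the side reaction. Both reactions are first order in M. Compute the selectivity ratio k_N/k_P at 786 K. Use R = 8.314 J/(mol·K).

17.0

With equal orders, S_{N/P} = k_N/k_P = (A_N/A_P)·exp[(E_P−E_N)/(RT)].
(E_P−E_N)/(RT) = (193−139)×10³/(8.314×786) = 54000/6535 = 8.263.
k_N/k_P = (7.54×10^7/1.72×10^10)·exp(8.263) = 0.004384 × 3879 = 17.0.
Since E_N < E_P, lowering the temperature improves selectivity toward N.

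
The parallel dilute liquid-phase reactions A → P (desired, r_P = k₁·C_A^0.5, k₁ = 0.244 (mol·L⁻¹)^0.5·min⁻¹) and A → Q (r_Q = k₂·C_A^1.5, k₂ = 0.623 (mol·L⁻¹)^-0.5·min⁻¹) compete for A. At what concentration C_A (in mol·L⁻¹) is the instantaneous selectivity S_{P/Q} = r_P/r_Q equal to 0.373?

1.05 mol·L⁻¹

S_{P/Q} = (k₁/k₂)·C_A⁻¹ ⇒ C_A = (S·k₂/k₁)^(-1).
= (0.373×0.623/0.244)^(-1) = (0.9524)^(-1) = 1.05 mol·L⁻¹.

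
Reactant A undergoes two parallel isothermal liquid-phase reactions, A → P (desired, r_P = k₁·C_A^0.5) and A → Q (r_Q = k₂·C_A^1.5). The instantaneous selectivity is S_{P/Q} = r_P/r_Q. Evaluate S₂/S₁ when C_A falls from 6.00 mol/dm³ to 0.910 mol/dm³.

S_{P/Q} = (k₁/k₂)·C_A⁻¹, so S₂/S₁ = (C_{A,2}/C_{A,1})⁻¹.
= 6.00/0.910 = 6.59.
Selectivity toward P rises as C_A falls — low-concentration operation is favoured.

6.59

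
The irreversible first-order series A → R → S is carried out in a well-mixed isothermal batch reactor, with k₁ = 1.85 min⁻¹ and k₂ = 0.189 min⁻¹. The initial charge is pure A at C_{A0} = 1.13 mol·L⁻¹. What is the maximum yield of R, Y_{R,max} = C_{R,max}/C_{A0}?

Evaluating C_R at t_opt = ln(k₂/k₁)/(k₂−k₁) gives C_{R,max}/C_{A0} = (k₁/k₂)^[k₂/(k₂−k₁)].
= (1.85/0.189)^(0.189/(0.189−1.85)) = (9.788)^(-0.1138) = 0.7714.

0.771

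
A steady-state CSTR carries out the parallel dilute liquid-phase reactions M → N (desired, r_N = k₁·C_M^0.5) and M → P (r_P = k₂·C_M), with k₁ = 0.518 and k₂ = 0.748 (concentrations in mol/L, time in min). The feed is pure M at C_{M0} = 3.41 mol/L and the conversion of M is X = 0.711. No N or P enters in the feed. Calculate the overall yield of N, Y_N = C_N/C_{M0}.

0.292

Exit C_M = C_{M0}(1−X) = 3.41×0.289 = 0.9855 mol/L.
A CSTR operates uniformly at the exit composition, giving r_N = 0.5142 and r_P = 0.7371 (each k·C_M^n at C_M = 0.9855).
Fraction of consumed M going to N: r_N/(r_N+r_P) = 0.4109.
C_N = 0.4109·C_{M0}·X = 0.4109×3.41×0.711 = 0.996 mol/L; Y_N = C_N/C_{M0} = 0.292.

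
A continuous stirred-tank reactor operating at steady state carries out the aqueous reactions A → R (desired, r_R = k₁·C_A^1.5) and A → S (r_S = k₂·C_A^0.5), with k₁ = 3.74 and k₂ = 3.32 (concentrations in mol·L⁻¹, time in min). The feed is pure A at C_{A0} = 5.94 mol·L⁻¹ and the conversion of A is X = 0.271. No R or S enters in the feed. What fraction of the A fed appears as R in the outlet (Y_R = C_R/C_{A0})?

Exit C_A = C_{A0}(1−X) = 5.94×0.729 = 4.330 mol·L⁻¹.
Rates in a CSTR are evaluated at the outlet concentration: r_R = 3.74×4.330^1.5 = 33.70, r_S = 3.32×4.330^0.5 = 6.909.
Fraction of consumed A going to R: r_R/(r_R+r_S) = 0.8299.
C_R = 0.8299·C_{A0}·X = 0.8299×5.94×0.271 = 1.34 mol·L⁻¹; Y_R = C_R/C_{A0} = 0.225.

0.225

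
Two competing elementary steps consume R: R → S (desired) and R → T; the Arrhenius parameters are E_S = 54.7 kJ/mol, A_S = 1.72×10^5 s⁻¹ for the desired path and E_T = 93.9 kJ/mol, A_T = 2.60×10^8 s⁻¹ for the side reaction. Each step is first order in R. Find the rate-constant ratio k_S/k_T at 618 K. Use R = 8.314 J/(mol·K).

Since both paths have the same order in R, the concentration cancels and S_{S/T} = k_S/k_T = (A_S/A_T)·exp[(E_T−E_S)/(RT)].
(E_T−E_S)/(RT) = (93.9−54.7)×10³/(8.314×618) = 39200/5138 = 7.629.
k_S/k_T = (1.72×10^5/2.60×10^8)·exp(7.629) = 6.615×10^-4 × 2058 = 1.36.

1.36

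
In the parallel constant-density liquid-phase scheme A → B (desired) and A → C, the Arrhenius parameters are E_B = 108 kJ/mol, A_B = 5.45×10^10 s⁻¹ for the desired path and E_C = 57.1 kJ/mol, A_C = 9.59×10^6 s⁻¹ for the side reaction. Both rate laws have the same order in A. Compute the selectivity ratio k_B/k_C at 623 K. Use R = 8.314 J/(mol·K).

k_B/k_C = (A_B/A_C)·exp[−(E_B−E_C)/(RT)] = (A_B/A_C)·exp[(E_C−E_B)/(RT)].
(E_C−E_B)/(RT) = (57.1−108)×10³/(8.314×623) = -50900/5180 = -9.827.
k_B/k_C = (5.45×10^10/9.59×10^6)·exp(-9.827) = 5683 × 5.398×10^-5 = 0.307.

0.307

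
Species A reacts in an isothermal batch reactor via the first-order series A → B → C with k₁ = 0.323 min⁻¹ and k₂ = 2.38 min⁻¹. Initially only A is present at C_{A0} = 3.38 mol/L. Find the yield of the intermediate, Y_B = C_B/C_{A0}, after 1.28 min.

Solving the coupled first-order balances gives C_B(t) = [k₁/(k₂−k₁)]·C_{A0}·(e^(−k₁t) − e^(−k₂t)).
e^(−k₁t) = e^(−0.323×1.28) = e^(−0.4134) = 0.6614; e^(−k₂t) = e^(−3.046) = 0.04753.
C_B = 0.323×3.38/(2.38−0.323) × (0.6614−0.04753) = 0.5307×0.6138 = 0.3258 mol/L.
Y_B = C_B/C_{A0} = 0.3258/3.38 = 0.0964.

0.0964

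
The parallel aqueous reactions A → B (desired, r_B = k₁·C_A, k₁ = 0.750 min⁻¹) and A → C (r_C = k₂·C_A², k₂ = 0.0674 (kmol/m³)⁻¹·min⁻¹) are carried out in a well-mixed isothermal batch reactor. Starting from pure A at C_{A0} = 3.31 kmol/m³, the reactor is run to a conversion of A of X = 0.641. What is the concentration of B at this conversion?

C_A = C_{A0}(1−X) = 1.188 kmol/m³.
Along a PFR/batch, dC_B/dC_A = −r_B/(r_B+r_C) = −k₁/(k₁+k₂·C_A).
Integrating from C_{A0} to C_A: C_B = (0.750/0.0674)·ln[(0.750+0.0674·3.31)/(0.750+0.0674·1.19)] = 11.13·ln(0.9731/0.8301) = 1.769 kmol/m³.

1.77 kmol/m³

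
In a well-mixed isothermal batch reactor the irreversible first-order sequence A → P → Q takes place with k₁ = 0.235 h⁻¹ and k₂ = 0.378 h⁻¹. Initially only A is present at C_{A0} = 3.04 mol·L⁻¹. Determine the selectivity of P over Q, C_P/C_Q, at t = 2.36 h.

1.74

For first-order series with pure A initially, C_P(t) = k₁C_{A0}/(k₂−k₁)·(e^(−k₁t) − e^(−k₂t)).
e^(−k₁t) = e^(−0.235×2.36) = e^(−0.5546) = 0.5743; e^(−k₂t) = e^(−0.8921) = 0.4098.
C_P = 0.235×3.04/(0.378−0.235) × (0.5743−0.4098) = 4.996×0.1645 = 0.8218 mol·L⁻¹.
C_A = C_{A0}e^(−k₁t) = 1.746 mol·L⁻¹, so C_Q = C_{A0}−C_A−C_P = 0.4723 mol·L⁻¹; C_P/C_Q = 1.74.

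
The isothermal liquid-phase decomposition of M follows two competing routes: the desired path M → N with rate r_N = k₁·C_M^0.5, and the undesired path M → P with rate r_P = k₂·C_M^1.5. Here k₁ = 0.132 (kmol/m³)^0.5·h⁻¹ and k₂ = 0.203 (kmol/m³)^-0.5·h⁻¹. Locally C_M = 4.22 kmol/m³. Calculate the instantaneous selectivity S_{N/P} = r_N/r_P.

S_{N/P} = r_N/r_P = (k₁·C_M^0.5)/(k₂·C_M^1.5) = (k₁/k₂)·C_M⁻¹.
= (0.132×4.220^0.5) / (0.203×4.220^1.5) = 0.2712/1.760 = 0.154.

0.154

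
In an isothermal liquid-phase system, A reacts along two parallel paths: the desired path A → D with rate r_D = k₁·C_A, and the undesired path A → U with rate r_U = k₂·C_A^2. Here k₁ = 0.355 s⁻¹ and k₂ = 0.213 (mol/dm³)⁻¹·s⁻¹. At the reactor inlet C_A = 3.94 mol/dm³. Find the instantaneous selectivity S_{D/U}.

S_{D/U} = r_D/r_U = (k₁·C_A)/(k₂·C_A^2) = (k₁/k₂)·C_A⁻¹.
= (0.355×3.940) / (0.213×3.940^2) = 1.399/3.307 = 0.423.
The undesired path is higher order in A, so low C_A (CSTR or dilute feed) favours D.

0.423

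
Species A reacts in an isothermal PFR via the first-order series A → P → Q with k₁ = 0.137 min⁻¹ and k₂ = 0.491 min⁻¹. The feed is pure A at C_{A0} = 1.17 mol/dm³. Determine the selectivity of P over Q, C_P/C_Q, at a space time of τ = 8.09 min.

The intermediate concentration in a first-order A→B→C sequence is C_P = k₁C_{A0}(e^(−k₁τ) − e^(−k₂τ))/(k₂−k₁).
e^(−k₁τ) = e^(−0.137×8.09) = e^(−1.108) = 0.3301; e^(−k₂τ) = e^(−3.972) = 0.01883.
C_P = 0.137×1.17/(0.491−0.137) × (0.3301−0.01883) = 0.4528×0.3113 = 0.1409 mol/dm³.
C_A = C_{A0}e^(−k₁τ) = 0.3862 mol/dm³, so C_Q = C_{A0}−C_A−C_P = 0.6428 mol/dm³; C_P/C_Q = 0.219.

0.219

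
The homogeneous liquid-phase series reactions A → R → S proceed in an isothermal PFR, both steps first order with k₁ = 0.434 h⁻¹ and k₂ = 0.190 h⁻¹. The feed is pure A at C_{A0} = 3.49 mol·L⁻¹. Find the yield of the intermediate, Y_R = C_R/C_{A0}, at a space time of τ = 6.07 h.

Solving the coupled first-order balances gives C_R(τ) = [k₁/(k₂−k₁)]·C_{A0}·(e^(−k₁τ) − e^(−k₂τ)).
e^(−k₁τ) = e^(−0.434×6.07) = e^(−2.634) = 0.07176; e^(−k₂τ) = e^(−1.153) = 0.3156.
C_R = 0.434×3.49/(0.190−0.434) × (0.07176−0.3156) = (-6.208)×(-0.2438) = 1.514 mol·L⁻¹.
Y_R = C_R/C_{A0} = 1.514/3.49 = 0.434.

0.434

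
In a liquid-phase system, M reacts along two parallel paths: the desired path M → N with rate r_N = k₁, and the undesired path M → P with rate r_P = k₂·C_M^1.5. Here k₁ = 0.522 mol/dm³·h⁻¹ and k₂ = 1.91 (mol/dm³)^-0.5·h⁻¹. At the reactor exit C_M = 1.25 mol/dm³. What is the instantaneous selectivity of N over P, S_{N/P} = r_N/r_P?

0.196

S_{N/P} = r_N/r_P = (k₁)/(k₂·C_M^1.5) = (k₁/k₂)·C_M^-1.5.
= (0.522) / (1.91×1.250^1.5) = 0.5220/2.669 = 0.196.
The undesired path is higher order in M, so low C_M (CSTR or dilute feed) favours N.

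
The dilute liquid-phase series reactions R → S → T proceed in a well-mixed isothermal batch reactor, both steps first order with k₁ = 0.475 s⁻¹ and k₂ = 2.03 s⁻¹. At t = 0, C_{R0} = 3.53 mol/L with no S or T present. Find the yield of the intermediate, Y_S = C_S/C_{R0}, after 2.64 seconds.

0.0857

The intermediate concentration in a first-order A→B→C sequence is C_S = k₁C_{R0}(e^(−k₁t) − e^(−k₂t))/(k₂−k₁).
e^(−k₁t) = e^(−0.475×2.64) = e^(−1.254) = 0.2854; e^(−k₂t) = e^(−5.359) = 0.004705.
C_S = 0.475×3.53/(2.03−0.475) × (0.2854−0.004705) = 1.078×0.2807 = 0.3026 mol/L.
Y_S = C_S/C_{R0} = 0.3026/3.53 = 0.0857.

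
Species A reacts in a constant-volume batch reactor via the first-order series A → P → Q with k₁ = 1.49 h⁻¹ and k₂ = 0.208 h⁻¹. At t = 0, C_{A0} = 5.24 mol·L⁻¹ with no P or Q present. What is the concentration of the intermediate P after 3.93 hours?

2.67 mol·L⁻¹

The intermediate concentration in a first-order A→B→C sequence is C_P = k₁C_{A0}(e^(−k₁t) − e^(−k₂t))/(k₂−k₁).
e^(−k₁t) = e^(−1.49×3.93) = e^(−5.856) = 0.002864; e^(−k₂t) = e^(−0.8174) = 0.4416.
C_P = 1.49×5.24/(0.208−1.49) × (0.002864−0.4416) = (-6.090)×(-0.4387) = 2.672 mol·L⁻¹.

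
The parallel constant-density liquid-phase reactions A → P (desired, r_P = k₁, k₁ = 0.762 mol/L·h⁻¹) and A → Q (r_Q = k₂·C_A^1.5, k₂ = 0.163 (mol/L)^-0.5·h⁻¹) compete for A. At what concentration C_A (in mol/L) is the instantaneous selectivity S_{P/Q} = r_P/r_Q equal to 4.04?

1.10 mol/L

S_{P/Q} = (k₁/k₂)·C_A^-1.5 ⇒ C_A = (S·k₂/k₁)^(1/(-1.5)).
= (4.04×0.163/0.762)^(-0.6667) = (0.8642)^(-0.6667) = 1.10 mol/L.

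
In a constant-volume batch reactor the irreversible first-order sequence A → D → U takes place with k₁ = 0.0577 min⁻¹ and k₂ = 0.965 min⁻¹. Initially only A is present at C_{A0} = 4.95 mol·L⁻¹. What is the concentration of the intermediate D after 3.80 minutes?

The intermediate concentration in a first-order A→B→C sequence is C_D = k₁C_{A0}(e^(−k₁t) − e^(−k₂t))/(k₂−k₁).
e^(−k₁t) = e^(−0.0577×3.80) = e^(−0.2193) = 0.8031; e^(−k₂t) = e^(−3.667) = 0.02555.
C_D = 0.0577×4.95/(0.965−0.0577) × (0.8031−0.02555) = 0.3148×0.7776 = 0.2448 mol·L⁻¹.

0.245 mol·L⁻¹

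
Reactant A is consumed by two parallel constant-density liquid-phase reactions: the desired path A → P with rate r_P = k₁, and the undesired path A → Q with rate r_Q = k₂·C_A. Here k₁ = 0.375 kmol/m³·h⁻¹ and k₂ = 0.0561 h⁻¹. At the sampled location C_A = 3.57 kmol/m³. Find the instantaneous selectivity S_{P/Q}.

1.87

S_{P/Q} = r_P/r_Q = (k₁)/(k₂·C_A) = (k₁/k₂)·C_A⁻¹.
= (0.375) / (0.0561×3.570) = 0.3750/0.2003 = 1.87.
The undesired path is higher order in A, so low C_A (CSTR or dilute feed) favours P.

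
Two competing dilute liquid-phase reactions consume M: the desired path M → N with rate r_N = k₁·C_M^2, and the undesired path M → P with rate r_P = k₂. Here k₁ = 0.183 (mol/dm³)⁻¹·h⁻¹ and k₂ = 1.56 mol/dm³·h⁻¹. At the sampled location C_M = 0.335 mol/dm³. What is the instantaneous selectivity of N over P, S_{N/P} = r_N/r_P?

S_{N/P} = r_N/r_P = (k₁·C_M^2)/(k₂) = (k₁/k₂)·C_M^2.
= (0.183×0.3350^2) / (1.56) = 0.02054/1.560 = 0.0132.

0.0132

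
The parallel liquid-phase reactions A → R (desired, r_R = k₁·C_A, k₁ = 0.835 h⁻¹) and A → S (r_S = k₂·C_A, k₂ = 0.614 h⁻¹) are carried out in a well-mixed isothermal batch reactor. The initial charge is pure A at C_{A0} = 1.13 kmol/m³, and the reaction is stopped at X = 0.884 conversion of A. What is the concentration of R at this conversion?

C_A = C_{A0}(1−X) = 0.1311 kmol/m³.
Both paths are first order in A, so the instantaneous fraction to R is constant: dC_R/d(−C_A) = k₁/(k₁+k₂) = 0.5763.
C_R = 0.5763·(C_{A0}−C_A) = 0.5763×0.9989 = 0.576 kmol/m³.

0.576 kmol/m³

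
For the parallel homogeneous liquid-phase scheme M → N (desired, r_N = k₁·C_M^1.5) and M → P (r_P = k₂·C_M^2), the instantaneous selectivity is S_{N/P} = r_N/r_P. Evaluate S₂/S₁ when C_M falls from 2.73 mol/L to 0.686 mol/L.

1.99

S_{N/P} = (k₁/k₂)·C_M^-0.5, so S₂/S₁ = (C_{M,2}/C_{M,1})^-0.5.
= (0.686/2.73)^(-0.5) = (0.2513)^(-0.5) = 1.99.
Selectivity toward N rises as C_M falls — low-concentration operation is favoured.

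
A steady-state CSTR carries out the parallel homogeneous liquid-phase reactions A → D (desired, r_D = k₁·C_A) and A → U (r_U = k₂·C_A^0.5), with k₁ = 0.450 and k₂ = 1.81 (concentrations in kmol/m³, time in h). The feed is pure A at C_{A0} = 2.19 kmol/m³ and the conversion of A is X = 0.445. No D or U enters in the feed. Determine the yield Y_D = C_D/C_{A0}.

Exit C_A = C_{A0}(1−X) = 2.19×0.555 = 1.215 kmol/m³.
A CSTR operates uniformly at the exit composition, giving r_D = 0.5470 and r_U = 1.995 (each k·C_A^n at C_A = 1.215).
Fraction of consumed A going to D: r_D/(r_D+r_U) = 0.2151.
C_D = 0.2151·C_{A0}·X = 0.2151×2.19×0.445 = 0.210 kmol/m³; Y_D = C_D/C_{A0} = 0.0957.

0.0957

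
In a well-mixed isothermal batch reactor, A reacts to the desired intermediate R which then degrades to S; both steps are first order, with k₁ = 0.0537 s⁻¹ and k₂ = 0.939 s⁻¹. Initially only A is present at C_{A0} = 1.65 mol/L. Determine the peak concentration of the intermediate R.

For a first-order series the maximum intermediate yield is C_{R,max}/C_{A0} = (k₁/k₂)^[k₂/(k₂−k₁)].
= (0.0537/0.939)^(0.939/(0.939−0.0537)) = (0.05719)^(1.061) = 0.04808.
C_{R,max} = 0.04808×1.65 = 0.0793 mol/L.

0.0793 mol/L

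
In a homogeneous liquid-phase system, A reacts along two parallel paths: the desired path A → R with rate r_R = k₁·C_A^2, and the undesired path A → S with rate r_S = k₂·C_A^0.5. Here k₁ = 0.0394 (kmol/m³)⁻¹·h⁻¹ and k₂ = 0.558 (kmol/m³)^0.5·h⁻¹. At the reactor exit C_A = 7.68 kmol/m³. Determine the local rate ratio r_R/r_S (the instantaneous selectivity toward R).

1.50

S_{R/S} = r_R/r_S = (k₁·C_A^2)/(k₂·C_A^0.5) = (k₁/k₂)·C_A^1.5.
= (0.0394×7.680^2) / (0.558×7.680^0.5) = 2.324/1.546 = 1.50.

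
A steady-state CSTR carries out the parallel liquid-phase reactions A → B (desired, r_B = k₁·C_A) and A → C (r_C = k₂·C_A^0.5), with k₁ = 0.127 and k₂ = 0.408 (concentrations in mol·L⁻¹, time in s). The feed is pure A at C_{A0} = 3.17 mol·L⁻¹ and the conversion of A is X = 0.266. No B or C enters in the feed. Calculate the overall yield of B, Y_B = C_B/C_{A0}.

Exit C_A = C_{A0}(1−X) = 3.17×0.734 = 2.327 mol·L⁻¹.
In a CSTR the entire volume is at exit conditions, so r_B = 0.127×2.327 = 0.2955 and r_C = 0.408×2.327^0.5 = 0.6224.
Fraction of consumed A going to B: r_B/(r_B+r_C) = 0.3219.
C_B = 0.3219·C_{A0}·X = 0.3219×3.17×0.266 = 0.271 mol·L⁻¹; Y_B = C_B/C_{A0} = 0.0856.

0.0856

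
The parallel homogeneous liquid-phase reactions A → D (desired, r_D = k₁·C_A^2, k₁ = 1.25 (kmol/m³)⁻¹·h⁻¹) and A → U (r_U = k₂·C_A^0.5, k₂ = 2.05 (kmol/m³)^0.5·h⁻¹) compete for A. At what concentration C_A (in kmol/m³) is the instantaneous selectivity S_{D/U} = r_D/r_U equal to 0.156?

0.403 kmol/m³

S_{D/U} = (k₁/k₂)·C_A^1.5 ⇒ C_A = (S·k₂/k₁)^(1/1.5).
= (0.156×2.05/1.25)^(0.6667) = (0.2558)^(0.6667) = 0.403 kmol/m³.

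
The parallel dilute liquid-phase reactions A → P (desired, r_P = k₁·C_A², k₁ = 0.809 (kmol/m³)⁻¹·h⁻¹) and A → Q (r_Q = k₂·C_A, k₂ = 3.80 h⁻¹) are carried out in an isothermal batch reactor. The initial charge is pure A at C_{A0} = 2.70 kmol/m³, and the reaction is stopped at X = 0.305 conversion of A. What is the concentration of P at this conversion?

C_A = C_{A0}(1−X) = 1.877 kmol/m³.
Along a PFR/batch, dC_Q/dC_A = −r_Q/(r_P+r_Q) = −k₂/(k₂+k₁·C_A).
Integrating from C_{A0} to C_A: C_Q = (3.80/0.809)·ln[(3.80+0.809·2.70)/(3.80+0.809·1.88)] = 4.697·ln(5.984/5.318) = 0.5544 kmol/m³.
Then C_P = (C_{A0}−C_A) − C_Q = 0.8235 − 0.5544 = 0.2691 kmol/m³.

0.269 kmol/m³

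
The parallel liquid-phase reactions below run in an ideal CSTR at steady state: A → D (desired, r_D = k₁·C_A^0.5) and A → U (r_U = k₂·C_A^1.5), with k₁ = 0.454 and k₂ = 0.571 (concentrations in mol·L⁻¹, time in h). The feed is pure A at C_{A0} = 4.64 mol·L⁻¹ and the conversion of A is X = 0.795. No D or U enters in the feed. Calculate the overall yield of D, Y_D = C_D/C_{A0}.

0.362

Exit C_A = C_{A0}(1−X) = 4.64×0.205 = 0.9512 mol·L⁻¹.
A CSTR operates uniformly at the exit composition, giving r_D = 0.4428 and r_U = 0.5297 (each k·C_A^n at C_A = 0.9512).
Fraction of consumed A going to D: r_D/(r_D+r_U) = 0.4553.
C_D = 0.4553·C_{A0}·X = 0.4553×4.64×0.795 = 1.68 mol·L⁻¹; Y_D = C_D/C_{A0} = 0.362.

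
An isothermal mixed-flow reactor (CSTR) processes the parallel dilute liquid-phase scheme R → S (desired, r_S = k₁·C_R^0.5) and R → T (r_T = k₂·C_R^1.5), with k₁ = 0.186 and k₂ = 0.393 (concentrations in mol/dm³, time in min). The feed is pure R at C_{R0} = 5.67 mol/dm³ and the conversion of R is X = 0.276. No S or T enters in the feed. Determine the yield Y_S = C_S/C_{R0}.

Exit C_R = C_{R0}(1−X) = 5.67×0.724 = 4.105 mol/dm³.
Rates in a CSTR are evaluated at the outlet concentration: r_S = 0.186×4.105^0.5 = 0.3769, r_T = 0.393×4.105^1.5 = 3.269.
Fraction of consumed R going to S: r_S/(r_S+r_T) = 0.1034.
C_S = 0.1034·C_{R0}·X = 0.1034×5.67×0.276 = 0.162 mol/dm³; Y_S = C_S/C_{R0} = 0.0285.

0.0285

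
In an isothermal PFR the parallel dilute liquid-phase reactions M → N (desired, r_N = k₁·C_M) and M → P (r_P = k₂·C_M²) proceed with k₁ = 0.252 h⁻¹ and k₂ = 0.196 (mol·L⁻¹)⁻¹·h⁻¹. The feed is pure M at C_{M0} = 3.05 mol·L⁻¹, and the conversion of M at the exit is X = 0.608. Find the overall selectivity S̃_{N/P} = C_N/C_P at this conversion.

0.631

C_M = C_{M0}(1−X) = 1.196 mol·L⁻¹.
Along a PFR/batch, dC_N/dC_M = −r_N/(r_N+r_P) = −k₁/(k₁+k₂·C_M).
Integrating from C_{M0} to C_M: C_N = (0.252/0.196)·ln[(0.252+0.196·3.05)/(0.252+0.196·1.20)] = 1.286·ln(0.8498/0.4863) = 0.7176 mol·L⁻¹.
C_P = (C_{M0}−C_M)−C_N = 1.137 mol·L⁻¹; S̃_{N/P} = 0.7176/1.137 = 0.631.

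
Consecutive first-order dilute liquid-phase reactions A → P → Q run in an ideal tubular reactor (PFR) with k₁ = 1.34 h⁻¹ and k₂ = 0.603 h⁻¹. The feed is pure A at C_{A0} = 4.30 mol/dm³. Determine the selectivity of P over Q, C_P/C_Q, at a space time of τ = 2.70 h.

0.463

For first-order series with pure A initially, C_P(τ) = k₁C_{A0}/(k₂−k₁)·(e^(−k₁τ) − e^(−k₂τ)).
e^(−k₁τ) = e^(−1.34×2.70) = e^(−3.618) = 0.02684; e^(−k₂τ) = e^(−1.628) = 0.1963.
C_P = 1.34×4.30/(0.603−1.34) × (0.02684−0.1963) = (-7.818)×(-0.1695) = 1.325 mol/dm³.
C_A = C_{A0}e^(−k₁τ) = 0.1154 mol/dm³, so C_Q = C_{A0}−C_A−C_P = 2.860 mol/dm³; C_P/C_Q = 0.463.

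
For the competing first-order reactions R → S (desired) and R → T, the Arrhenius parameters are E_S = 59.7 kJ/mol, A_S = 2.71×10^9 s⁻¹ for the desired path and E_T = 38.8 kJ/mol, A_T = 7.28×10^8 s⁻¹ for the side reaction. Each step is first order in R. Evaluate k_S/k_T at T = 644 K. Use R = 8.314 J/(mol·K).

0.0751

Since both paths have the same order in R, the concentration cancels and S_{S/T} = k_S/k_T = (A_S/A_T)·exp[(E_T−E_S)/(RT)].
(E_T−E_S)/(RT) = (38.8−59.7)×10³/(8.314×644) = -20900/5354 = -3.903.
k_S/k_T = (2.71×10^9/7.28×10^8)·exp(-3.903) = 3.723 × 0.02017 = 0.0751.
Since E_S > E_T, raising the temperature improves selectivity toward S.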